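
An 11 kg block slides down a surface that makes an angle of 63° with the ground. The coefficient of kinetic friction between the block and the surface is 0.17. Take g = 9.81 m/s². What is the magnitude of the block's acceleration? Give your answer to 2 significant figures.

Resolving the weight along the incline: the component pulling the block down the slope is mg sin 63° = 11 × 9.81 × 0.8910 = 96.148 N, and the normal force is N = mg cos 63° = 11 × 9.81 × 0.4540 = 48.991 N.
Kinetic friction acts up the slope with magnitude f = μN = 0.17 × 48.991 = 8.328 N.
Net force along the incline is 96.148 − 8.328 = 87.820 N, so a = 87.820 / 11 = 7.9836 m/s².

8.0 m/s²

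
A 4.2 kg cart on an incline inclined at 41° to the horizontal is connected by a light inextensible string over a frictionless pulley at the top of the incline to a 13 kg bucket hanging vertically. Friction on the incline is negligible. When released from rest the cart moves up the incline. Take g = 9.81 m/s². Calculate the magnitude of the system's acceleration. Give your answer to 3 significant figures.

For the cart on the incline: the weight component along the slope is m₁g sin 41° = 4.2 × 9.81 × 0.6561 = 27.033 N and the normal force is N = m₁g cos 41° = 31.096 N.
Newton's second law for the cart (up-slope positive): T − 27.033 = 4.2 a. For the hanging bucket (downward positive): 13 × 9.81 − T = 13 a.
Adding the two equations eliminates T: 100.497 = 17.2 a, so a = 5.8428 m/s².

5.84 m/s²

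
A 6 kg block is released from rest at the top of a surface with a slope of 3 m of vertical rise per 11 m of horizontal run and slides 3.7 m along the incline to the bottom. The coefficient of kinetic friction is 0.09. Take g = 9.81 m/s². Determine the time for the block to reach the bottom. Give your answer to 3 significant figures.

2.07 s

The weight component along the incline is mg sin 15.26° = 15.487 N and the normal force is N = mg cos 15.26° = 56.786 N.
Friction up the slope is f = μN = 0.09 × 56.786 = 5.111 N, so the net downslope force is 15.487 − 5.111 = 10.376 N and a = 10.376 / 6 = 1.7293 m/s².
Starting from rest, L = ½at², so t = √(2L/a) = √(2 × 3.7 / 1.7293) = 2.0686 s.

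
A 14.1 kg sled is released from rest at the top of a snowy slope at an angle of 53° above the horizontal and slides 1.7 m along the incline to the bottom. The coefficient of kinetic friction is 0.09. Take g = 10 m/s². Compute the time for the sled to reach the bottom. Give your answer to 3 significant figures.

0.676 s

The weight component along the incline is mg sin 53° = 112.608 N and the normal force is N = mg cos 53° = 84.856 N.
Friction up the slope is f = μN = 0.09 × 84.856 = 7.637 N, so the net downslope force is 112.608 − 7.637 = 104.971 N and a = 104.971 / 14.1 = 7.4448 m/s².
Starting from rest, L = ½at², so t = √(2L/a) = √(2 × 1.7 / 7.4448) = 0.6758 s.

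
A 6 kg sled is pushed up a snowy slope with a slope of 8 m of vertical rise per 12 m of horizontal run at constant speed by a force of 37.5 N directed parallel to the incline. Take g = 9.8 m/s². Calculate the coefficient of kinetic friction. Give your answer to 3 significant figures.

At constant speed ΣF = 0 along the incline. The applied 37.5 N acts up the slope; the weight component mg sin 33.69° = 32.616 N and kinetic friction μN both act down the slope.
So 37.5 = 32.616 + μ × 48.925, giving μ = (37.5 − 32.616) / 48.925 = 0.0998.

0.0998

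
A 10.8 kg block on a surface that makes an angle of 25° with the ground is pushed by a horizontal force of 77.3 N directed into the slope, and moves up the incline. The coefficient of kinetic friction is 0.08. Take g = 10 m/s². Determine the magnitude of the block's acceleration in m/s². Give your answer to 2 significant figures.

The horizontal push has components F cos 25° = 77.3 × 0.9063 = 70.057 N up the incline and F sin 25° = 77.3 × 0.4226 = 32.667 N pressing into the surface.
The normal force is therefore N = mg cos 25° + F sin 25° = 97.880 + 32.667 = 130.547 N, and kinetic friction down the slope is μN = 0.08 × 130.547 = 10.444 N.
Along the incline: F cos 25° − mg sin 25° − μN = ma, so 70.057 − 45.641 − 10.444 = 10.8 a, giving a = 1.2937 m/s².

1.3 m/s²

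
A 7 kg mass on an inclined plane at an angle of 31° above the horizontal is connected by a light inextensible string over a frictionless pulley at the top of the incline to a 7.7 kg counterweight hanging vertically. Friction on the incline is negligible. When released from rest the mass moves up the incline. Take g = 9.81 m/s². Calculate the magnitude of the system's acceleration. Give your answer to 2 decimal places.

For the mass on the incline: the weight component along the slope is m₁g sin 31° = 7 × 9.81 × 0.5150 = 35.365 N and the normal force is N = m₁g cos 31° = 58.862 N.
Newton's second law for the mass (up-slope positive): T − 35.365 = 7 a. For the hanging counterweight (downward positive): 7.7 × 9.81 − T = 7.7 a.
Adding the two equations eliminates T: 40.172 = 14.7 a, so a = 2.7328 m/s².

2.73 m/s²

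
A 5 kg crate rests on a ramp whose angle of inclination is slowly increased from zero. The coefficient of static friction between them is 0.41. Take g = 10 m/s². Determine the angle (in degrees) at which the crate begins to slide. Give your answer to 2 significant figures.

22°

At the threshold of sliding, static friction is at its maximum μ_s N and exactly balances the weight component along the incline: mg sin θ = μ_s mg cos θ.
Hence tan θ = μ_s = 0.41, so θ = arctan(0.41) = 22.2936°.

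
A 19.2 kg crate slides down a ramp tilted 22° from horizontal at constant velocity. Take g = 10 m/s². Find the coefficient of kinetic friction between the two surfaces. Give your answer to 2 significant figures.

At constant velocity the net force along the incline is zero: mg sin 22° = μ mg cos 22°.
So μ = tan 22° = 0.3746 / 0.9272 = 0.4040.

0.40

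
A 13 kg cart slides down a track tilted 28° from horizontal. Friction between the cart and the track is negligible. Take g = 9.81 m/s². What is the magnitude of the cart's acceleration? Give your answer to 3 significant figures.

Resolving the weight along the incline: the component pulling the cart down the slope is mg sin 28° = 13 × 9.81 × 0.4695 = 59.875 N, and the normal force is N = mg cos 28° = 13 × 9.81 × 0.8829 = 112.596 N.
With no friction the net force along the incline is 59.875 N, so a = g sin 28° = 59.875 / 13 = 4.6058 m/s².

4.61 m/s²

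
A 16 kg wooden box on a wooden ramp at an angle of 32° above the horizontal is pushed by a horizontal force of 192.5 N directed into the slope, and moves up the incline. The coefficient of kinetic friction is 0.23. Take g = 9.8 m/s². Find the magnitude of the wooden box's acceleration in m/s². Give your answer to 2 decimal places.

1.63 m/s²

The horizontal push has components F cos 32° = 192.5 × 0.8480 = 163.240 N up the incline and F sin 32° = 192.5 × 0.5299 = 102.006 N pressing into the surface.
The normal force is therefore N = mg cos 32° + F sin 32° = 132.966 + 102.006 = 234.972 N, and kinetic friction down the slope is μN = 0.23 × 234.972 = 54.044 N.
Along the incline: F cos 32° − mg sin 32° − μN = ma, so 163.240 − 83.088 − 54.044 = 16 a, giving a = 1.6318 m/s².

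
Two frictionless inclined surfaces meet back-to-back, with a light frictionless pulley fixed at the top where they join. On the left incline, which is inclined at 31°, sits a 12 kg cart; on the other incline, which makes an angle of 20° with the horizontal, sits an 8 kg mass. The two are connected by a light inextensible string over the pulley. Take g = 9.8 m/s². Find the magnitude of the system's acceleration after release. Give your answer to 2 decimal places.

Resolve each weight along its own incline: the 12 kg mass has component 12 × 9.8 × sin 31° = 60.568 N down its slope, and the 8 kg mass has 8 × 9.8 × sin 20° = 26.814 N down its slope.
The 12 kg side's 60.568 N exceeds the other side's 26.814 N, so that mass slides down and the 8 kg mass slides up. Taking that direction as positive, Newton's second law for the whole system gives 60.568 − 26.814 = (12 + 8) a, so a = 33.754 / 20 = 1.6877 m/s².

1.69 m/s²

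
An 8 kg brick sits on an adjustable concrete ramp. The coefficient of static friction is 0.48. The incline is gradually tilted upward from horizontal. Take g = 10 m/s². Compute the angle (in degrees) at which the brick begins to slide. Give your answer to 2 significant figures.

26°

At the threshold of sliding, static friction is at its maximum μ_s N and exactly balances the weight component along the incline: mg sin θ = μ_s mg cos θ.
Hence tan θ = μ_s = 0.48, so θ = arctan(0.48) = 25.6410°.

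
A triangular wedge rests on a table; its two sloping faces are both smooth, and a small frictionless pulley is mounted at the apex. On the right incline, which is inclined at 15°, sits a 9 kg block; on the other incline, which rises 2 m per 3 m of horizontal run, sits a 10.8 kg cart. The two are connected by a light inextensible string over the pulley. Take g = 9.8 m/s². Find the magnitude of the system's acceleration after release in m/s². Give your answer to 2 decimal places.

Resolve each weight along its own incline: the 9 kg mass has component 9 × 9.8 × sin 15° = 22.828 N down its slope, and the 10.8 kg mass has 10.8 × 9.8 × sin 33.69° = 58.709 N down its slope.
The 10.8 kg side's 58.709 N exceeds the other side's 22.828 N, so that mass slides down and the 9 kg mass slides up. Taking that direction as positive, Newton's second law for the whole system gives 58.709 − 22.828 = (9 + 10.8) a, so a = 35.881 / 19.8 = 1.8122 m/s².

1.81 m/s²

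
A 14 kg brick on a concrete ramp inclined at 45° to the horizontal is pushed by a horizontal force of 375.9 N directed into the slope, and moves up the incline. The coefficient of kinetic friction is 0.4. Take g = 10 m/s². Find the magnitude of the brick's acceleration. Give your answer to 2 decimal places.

The horizontal push has components F cos 45° = 375.9 × 0.7071 = 265.799 N up the incline and F sin 45° = 375.9 × 0.7071 = 265.799 N pressing into the surface.
The normal force is therefore N = mg cos 45° + F sin 45° = 98.994 + 265.799 = 364.793 N, and kinetic friction down the slope is μN = 0.4 × 364.793 = 145.917 N.
Along the incline: F cos 45° − mg sin 45° − μN = ma, so 265.799 − 98.994 − 145.917 = 14 a, giving a = 1.4920 m/s².

1.49 m/s²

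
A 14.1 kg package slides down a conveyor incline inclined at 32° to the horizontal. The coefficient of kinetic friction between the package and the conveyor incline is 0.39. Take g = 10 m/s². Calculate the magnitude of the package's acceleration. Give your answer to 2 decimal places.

Resolving the weight along the incline: the component pulling the package down the slope is mg sin 32° = 14.1 × 10 × 0.5299 = 74.716 N, and the normal force is N = mg cos 32° = 14.1 × 10 × 0.8480 = 119.568 N.
Kinetic friction acts up the slope with magnitude f = μN = 0.39 × 119.568 = 46.632 N.
Net force along the incline is 74.716 − 46.632 = 28.084 N, so a = 28.084 / 14.1 = 1.9918 m/s².

1.99 m/s²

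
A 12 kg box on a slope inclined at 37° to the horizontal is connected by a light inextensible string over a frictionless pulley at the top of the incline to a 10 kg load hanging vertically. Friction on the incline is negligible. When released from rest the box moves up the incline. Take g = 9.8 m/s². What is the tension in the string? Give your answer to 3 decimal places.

85.624 N

For the box on the incline: the weight component along the slope is m₁g sin 37° = 12 × 9.8 × 0.6018 = 70.772 N and the normal force is N = m₁g cos 37° = 93.920 N.
Newton's second law for the box (up-slope positive): T − 70.772 = 12 a. For the hanging load (downward positive): 10 × 9.8 − T = 10 a.
Adding the two equations eliminates T: 27.228 = 22 a, so a = 1.2376 m/s².
Then from the hanging load's equation, T = 10 × (9.8 − 1.2376) = 85.624 N.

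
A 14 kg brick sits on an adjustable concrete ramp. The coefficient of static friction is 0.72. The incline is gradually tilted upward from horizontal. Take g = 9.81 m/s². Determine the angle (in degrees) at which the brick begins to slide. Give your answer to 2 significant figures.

36°

At the threshold of sliding, static friction is at its maximum μ_s N and exactly balances the weight component along the incline: mg sin θ = μ_s mg cos θ.
Hence tan θ = μ_s = 0.72, so θ = arctan(0.72) = 35.7539°.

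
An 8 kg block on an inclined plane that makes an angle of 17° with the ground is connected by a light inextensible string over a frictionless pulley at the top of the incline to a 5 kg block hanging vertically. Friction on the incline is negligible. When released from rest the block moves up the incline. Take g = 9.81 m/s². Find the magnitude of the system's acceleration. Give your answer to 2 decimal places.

2.01 m/s²

For the block on the incline: the weight component along the slope is m₁g sin 17° = 8 × 9.81 × 0.2924 = 22.948 N and the normal force is N = m₁g cos 17° = 75.051 N.
Newton's second law for the block (up-slope positive): T − 22.948 = 8 a. For the hanging block (downward positive): 5 × 9.81 − T = 5 a.
Adding the two equations eliminates T: 26.102 = 13 a, so a = 2.0078 m/s².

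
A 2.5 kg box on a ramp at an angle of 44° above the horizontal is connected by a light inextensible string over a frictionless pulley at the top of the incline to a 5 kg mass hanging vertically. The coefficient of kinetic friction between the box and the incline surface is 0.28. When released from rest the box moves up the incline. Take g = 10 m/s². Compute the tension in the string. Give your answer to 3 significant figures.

31.6 N

For the box on the incline: the weight component along the slope is m₁g sin 44° = 2.5 × 10 × 0.6947 = 17.367 N and the normal force is N = m₁g cos 44° = 17.983 N.
Kinetic friction opposes the box's motion up the incline: f = μN = 0.28 × 17.983 = 5.035 N acting down the slope.
Newton's second law for the box (up-slope positive): T − 17.367 − 5.035 = 2.5 a. For the hanging mass (downward positive): 5 × 10 − T = 5 a.
Adding the two equations eliminates T: 27.598 = 7.5 a, so a = 3.6797 m/s².
Then from the hanging mass's equation, T = 5 × (10 − 3.6797) = 31.601 N.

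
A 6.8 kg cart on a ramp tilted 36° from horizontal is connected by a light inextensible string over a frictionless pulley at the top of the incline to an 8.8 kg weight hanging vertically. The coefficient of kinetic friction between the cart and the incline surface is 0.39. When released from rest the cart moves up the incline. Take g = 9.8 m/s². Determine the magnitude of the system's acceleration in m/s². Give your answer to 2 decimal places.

1.67 m/s²

For the cart on the incline: the weight component along the slope is m₁g sin 36° = 6.8 × 9.8 × 0.5878 = 39.171 N and the normal force is N = m₁g cos 36° = 53.913 N.
Kinetic friction opposes the cart's motion up the incline: f = μN = 0.39 × 53.913 = 21.026 N acting down the slope.
Newton's second law for the cart (up-slope positive): T − 39.171 − 21.026 = 6.8 a. For the hanging weight (downward positive): 8.8 × 9.8 − T = 8.8 a.
Adding the two equations eliminates T: 26.043 = 15.6 a, so a = 1.6694 m/s².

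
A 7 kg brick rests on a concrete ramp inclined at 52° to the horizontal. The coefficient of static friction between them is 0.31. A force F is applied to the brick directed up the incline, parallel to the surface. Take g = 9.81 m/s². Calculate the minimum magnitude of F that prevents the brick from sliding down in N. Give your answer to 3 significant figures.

The normal force is N = mg cos 52° = 42.277 N. With F at its minimum the brick is on the verge of sliding down, so static friction is at its maximum μ_s N = 0.31 × 42.277 = 13.106 N and acts up the slope.
Equilibrium along the incline: F + μ_s N = mg sin 52°, so F = 54.113 − 13.106 = 41.007 N.

41.0 N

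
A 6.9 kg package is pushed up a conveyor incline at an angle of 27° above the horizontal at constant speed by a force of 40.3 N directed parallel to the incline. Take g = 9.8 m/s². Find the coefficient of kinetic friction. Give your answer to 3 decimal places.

0.159

At constant speed ΣF = 0 along the incline. The applied 40.3 N acts up the slope; the weight component mg sin 27° = 30.699 N and kinetic friction μN both act down the slope.
So 40.3 = 30.699 + μ × 60.250, giving μ = (40.3 − 30.699) / 60.250 = 0.1594.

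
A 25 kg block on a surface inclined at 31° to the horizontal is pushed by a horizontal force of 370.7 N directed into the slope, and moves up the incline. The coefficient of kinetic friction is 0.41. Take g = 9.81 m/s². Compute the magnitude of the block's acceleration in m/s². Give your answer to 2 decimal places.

1.08 m/s²

The horizontal push has components F cos 31° = 370.7 × 0.8572 = 317.764 N up the incline and F sin 31° = 370.7 × 0.5150 = 190.911 N pressing into the surface.
The normal force is therefore N = mg cos 31° + F sin 31° = 210.228 + 190.911 = 401.139 N, and kinetic friction down the slope is μN = 0.41 × 401.139 = 164.467 N.
Along the incline: F cos 31° − mg sin 31° − μN = ma, so 317.764 − 126.304 − 164.467 = 25 a, giving a = 1.0797 m/s².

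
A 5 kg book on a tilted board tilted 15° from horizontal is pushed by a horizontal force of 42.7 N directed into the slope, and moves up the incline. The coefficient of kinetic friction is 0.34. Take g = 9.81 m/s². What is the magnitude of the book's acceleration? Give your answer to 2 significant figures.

The horizontal push has components F cos 15° = 42.7 × 0.9659 = 41.244 N up the incline and F sin 15° = 42.7 × 0.2588 = 11.051 N pressing into the surface.
The normal force is therefore N = mg cos 15° + F sin 15° = 47.377 + 11.051 = 58.428 N, and kinetic friction down the slope is μN = 0.34 × 58.428 = 19.866 N.
Along the incline: F cos 15° − mg sin 15° − μN = ma, so 41.244 − 12.694 − 19.866 = 5 a, giving a = 1.7368 m/s².

1.7 m/s²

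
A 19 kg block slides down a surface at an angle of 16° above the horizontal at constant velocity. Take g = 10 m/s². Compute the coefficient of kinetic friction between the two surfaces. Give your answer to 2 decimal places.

At constant velocity the net force along the incline is zero: mg sin 16° = μ mg cos 16°.
So μ = tan 16° = 0.2756 / 0.9613 = 0.2867.

0.29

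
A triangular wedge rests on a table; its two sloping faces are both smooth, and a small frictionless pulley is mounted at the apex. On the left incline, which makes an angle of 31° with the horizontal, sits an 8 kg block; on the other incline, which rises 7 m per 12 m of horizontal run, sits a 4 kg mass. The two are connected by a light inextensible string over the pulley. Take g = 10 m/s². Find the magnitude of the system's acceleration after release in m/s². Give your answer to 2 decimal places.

Resolve each weight along its own incline: the 8 kg mass has component 8 × 10 × sin 31° = 41.203 N down its slope, and the 4 kg mass has 4 × 10 × sin 30.26° = 20.155 N down its slope.
The 8 kg side's 41.203 N exceeds the other side's 20.155 N, so that mass slides down and the 4 kg mass slides up. Taking that direction as positive, Newton's second law for the whole system gives 41.203 − 20.155 = (8 + 4) a, so a = 21.048 / 12 = 1.7540 m/s².

1.75 m/s²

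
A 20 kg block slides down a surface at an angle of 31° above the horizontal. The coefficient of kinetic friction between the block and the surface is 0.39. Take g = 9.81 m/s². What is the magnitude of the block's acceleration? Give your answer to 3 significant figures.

1.77 m/s²

Resolving the weight along the incline: the component pulling the block down the slope is mg sin 31° = 20 × 9.81 × 0.5150 = 101.043 N, and the normal force is N = mg cos 31° = 20 × 9.81 × 0.8572 = 168.183 N.
Kinetic friction acts up the slope with magnitude f = μN = 0.39 × 168.183 = 65.591 N.
Net force along the incline is 101.043 − 65.591 = 35.452 N, so a = 35.452 / 20 = 1.7726 m/s².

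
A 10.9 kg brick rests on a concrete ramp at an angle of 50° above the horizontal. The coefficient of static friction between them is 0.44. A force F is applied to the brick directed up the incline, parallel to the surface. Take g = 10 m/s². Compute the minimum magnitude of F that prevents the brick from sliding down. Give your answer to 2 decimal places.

52.67 N

The normal force is N = mg cos 50° = 70.064 N. With F at its minimum the brick is on the verge of sliding down, so static friction is at its maximum μ_s N = 0.44 × 70.064 = 30.828 N and acts up the slope.
Equilibrium along the incline: F + μ_s N = mg sin 50°, so F = 83.499 − 30.828 = 52.671 N.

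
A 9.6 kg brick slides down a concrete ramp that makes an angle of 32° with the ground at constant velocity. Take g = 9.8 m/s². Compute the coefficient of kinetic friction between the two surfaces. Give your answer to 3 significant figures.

0.625

At constant velocity the net force along the incline is zero: mg sin 32° = μ mg cos 32°.
So μ = tan 32° = 0.5299 / 0.8480 = 0.6249.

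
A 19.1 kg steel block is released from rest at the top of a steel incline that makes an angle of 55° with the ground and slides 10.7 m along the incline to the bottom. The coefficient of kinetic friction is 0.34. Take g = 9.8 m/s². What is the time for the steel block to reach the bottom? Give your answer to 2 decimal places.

1.87 s

The weight component along the incline is mg sin 55° = 153.329 N and the normal force is N = mg cos 55° = 107.362 N.
Friction up the slope is f = μN = 0.34 × 107.362 = 36.503 N, so the net downslope force is 153.329 − 36.503 = 116.826 N and a = 116.826 / 19.1 = 6.1165 m/s².
Starting from rest, L = ½at², so t = √(2L/a) = √(2 × 10.7 / 6.1165) = 1.8705 s.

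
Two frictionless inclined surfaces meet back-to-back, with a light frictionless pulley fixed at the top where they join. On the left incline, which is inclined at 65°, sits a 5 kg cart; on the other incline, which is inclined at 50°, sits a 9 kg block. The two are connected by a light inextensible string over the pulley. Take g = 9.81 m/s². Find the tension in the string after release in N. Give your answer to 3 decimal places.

Resolve each weight along its own incline: the 5 kg mass has component 5 × 9.81 × sin 65° = 44.454 N down its slope, and the 9 kg mass has 9 × 9.81 × sin 50° = 67.634 N down its slope.
The 9 kg side's 67.634 N exceeds the other side's 44.454 N, so that mass slides down and the 5 kg mass slides up. Taking that direction as positive, Newton's second law for the whole system gives 67.634 − 44.454 = (5 + 9) a, so a = 23.180 / 14 = 1.6557 m/s².
For the 5 kg mass (up-slope positive): T − 44.454 = 5 × 1.6557, so T = 52.733 N.

52.733 N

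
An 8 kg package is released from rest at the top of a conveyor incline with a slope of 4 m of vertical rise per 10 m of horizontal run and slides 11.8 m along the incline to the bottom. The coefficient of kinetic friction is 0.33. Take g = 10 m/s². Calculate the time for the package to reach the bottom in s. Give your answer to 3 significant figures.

6.03 s

The weight component along the incline is mg sin 21.80° = 29.711 N and the normal force is N = mg cos 21.80° = 74.278 N.
Friction up the slope is f = μN = 0.33 × 74.278 = 24.512 N, so the net downslope force is 29.711 − 24.512 = 5.199 N and a = 5.199 / 8 = 0.6499 m/s².
Starting from rest, L = ½at², so t = √(2L/a) = √(2 × 11.8 / 0.6499) = 6.0261 s.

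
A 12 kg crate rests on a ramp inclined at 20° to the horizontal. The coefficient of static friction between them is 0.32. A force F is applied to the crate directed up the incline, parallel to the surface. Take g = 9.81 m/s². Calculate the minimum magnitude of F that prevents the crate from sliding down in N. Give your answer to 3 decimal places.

4.864 N

The normal force is N = mg cos 20° = 110.621 N. With F at its minimum the crate is on the verge of sliding down, so static friction is at its maximum μ_s N = 0.32 × 110.621 = 35.399 N and acts up the slope.
Equilibrium along the incline: F + μ_s N = mg sin 20°, so F = 40.263 − 35.399 = 4.864 N.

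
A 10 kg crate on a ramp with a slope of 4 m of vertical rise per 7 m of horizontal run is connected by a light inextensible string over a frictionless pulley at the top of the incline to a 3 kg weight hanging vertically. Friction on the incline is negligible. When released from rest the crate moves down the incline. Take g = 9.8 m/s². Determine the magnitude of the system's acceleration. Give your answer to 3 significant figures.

1.48 m/s²

For the crate on the incline: the weight component along the slope is m₁g sin 29.74° = 10 × 9.8 × 0.4961 = 48.618 N and the normal force is N = m₁g cos 29.74° = 85.088 N.
Newton's second law for the crate (down-slope positive): 48.618 − T = 10 a. For the hanging weight (upward positive): T − 3 × 9.8 = 3 a.
Adding the two equations eliminates T: 19.218 = 13 a, so a = 1.4783 m/s².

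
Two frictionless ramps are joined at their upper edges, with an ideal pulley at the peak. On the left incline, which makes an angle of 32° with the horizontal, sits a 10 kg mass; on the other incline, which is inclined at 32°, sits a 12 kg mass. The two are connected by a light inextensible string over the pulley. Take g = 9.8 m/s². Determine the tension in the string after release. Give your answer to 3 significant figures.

56.7 N

Resolve each weight along its own incline: the 10 kg mass has component 10 × 9.8 × sin 32° = 51.932 N down its slope, and the 12 kg mass has 12 × 9.8 × sin 32° = 62.319 N down its slope.
The 12 kg side's 62.319 N exceeds the other side's 51.932 N, so that mass slides down and the 10 kg mass slides up. Taking that direction as positive, Newton's second law for the whole system gives 62.319 − 51.932 = (10 + 12) a, so a = 10.387 / 22 = 0.4721 m/s².
For the 10 kg mass (up-slope positive): T − 51.932 = 10 × 0.4721, so T = 56.653 N.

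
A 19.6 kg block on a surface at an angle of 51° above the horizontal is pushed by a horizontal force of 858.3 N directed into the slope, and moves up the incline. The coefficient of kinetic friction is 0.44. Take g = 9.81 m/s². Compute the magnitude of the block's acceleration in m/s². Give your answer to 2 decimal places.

2.24 m/s²

The horizontal push has components F cos 51° = 858.3 × 0.6293 = 540.128 N up the incline and F sin 51° = 858.3 × 0.7771 = 666.985 N pressing into the surface.
The normal force is therefore N = mg cos 51° + F sin 51° = 120.999 + 666.985 = 787.984 N, and kinetic friction down the slope is μN = 0.44 × 787.984 = 346.713 N.
Along the incline: F cos 51° − mg sin 51° − μN = ma, so 540.128 − 149.418 − 346.713 = 19.6 a, giving a = 2.2447 m/s².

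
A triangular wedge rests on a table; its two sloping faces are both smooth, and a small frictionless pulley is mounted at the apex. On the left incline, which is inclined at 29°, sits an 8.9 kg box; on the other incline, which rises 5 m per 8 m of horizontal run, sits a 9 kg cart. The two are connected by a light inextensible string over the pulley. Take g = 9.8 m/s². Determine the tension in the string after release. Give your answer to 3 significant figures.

Resolve each weight along its own incline: the 8.9 kg mass has component 8.9 × 9.8 × sin 29° = 42.285 N down its slope, and the 9 kg mass has 9 × 9.8 × sin 32.01° = 46.746 N down its slope.
The 9 kg side's 46.746 N exceeds the other side's 42.285 N, so that mass slides down and the 8.9 kg mass slides up. Taking that direction as positive, Newton's second law for the whole system gives 46.746 − 42.285 = (8.9 + 9) a, so a = 4.461 / 17.9 = 0.2492 m/s².
For the 8.9 kg mass (up-slope positive): T − 42.285 = 8.9 × 0.2492, so T = 44.503 N.

44.5 N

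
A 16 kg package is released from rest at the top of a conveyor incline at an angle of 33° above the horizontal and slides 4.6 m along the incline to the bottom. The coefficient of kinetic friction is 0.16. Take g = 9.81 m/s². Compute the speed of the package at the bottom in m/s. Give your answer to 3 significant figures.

6.09 m/s

The weight component along the incline is mg sin 33° = 85.487 N and the normal force is N = mg cos 33° = 131.638 N.
Friction up the slope is f = μN = 0.16 × 131.638 = 21.062 N, so the net downslope force is 85.487 − 21.062 = 64.425 N and a = 64.425 / 16 = 4.0266 m/s².
Starting from rest over a distance of 4.6 m, v² = 2aL = 2 × 4.0266 × 4.6 = 37.0447, so v = 6.0864 m/s.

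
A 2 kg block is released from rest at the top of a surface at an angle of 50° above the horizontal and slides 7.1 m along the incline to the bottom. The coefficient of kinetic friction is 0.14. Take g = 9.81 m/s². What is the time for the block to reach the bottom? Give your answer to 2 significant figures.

1.5 s

The weight component along the incline is mg sin 50° = 15.030 N and the normal force is N = mg cos 50° = 12.611 N.
Friction up the slope is f = μN = 0.14 × 12.611 = 1.766 N, so the net downslope force is 15.030 − 1.766 = 13.264 N and a = 13.264 / 2 = 6.6320 m/s².
Starting from rest, L = ½at², so t = √(2L/a) = √(2 × 7.1 / 6.6320) = 1.4633 s.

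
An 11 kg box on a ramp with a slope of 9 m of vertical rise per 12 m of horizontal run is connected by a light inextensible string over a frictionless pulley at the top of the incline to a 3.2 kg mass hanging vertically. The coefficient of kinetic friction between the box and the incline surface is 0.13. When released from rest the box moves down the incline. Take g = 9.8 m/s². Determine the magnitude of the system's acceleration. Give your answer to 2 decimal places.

1.56 m/s²

For the box on the incline: the weight component along the slope is m₁g sin 36.87° = 11 × 9.8 × 0.6000 = 64.680 N and the normal force is N = m₁g cos 36.87° = 86.240 N.
Kinetic friction opposes the box's motion down the incline: f = μN = 0.13 × 86.240 = 11.211 N acting up the slope.
Newton's second law for the box (down-slope positive): 64.680 − 11.211 − T = 11 a. For the hanging mass (upward positive): T − 3.2 × 9.8 = 3.2 a.
Adding the two equations eliminates T: 22.109 = 14.2 a, so a = 1.5570 m/s².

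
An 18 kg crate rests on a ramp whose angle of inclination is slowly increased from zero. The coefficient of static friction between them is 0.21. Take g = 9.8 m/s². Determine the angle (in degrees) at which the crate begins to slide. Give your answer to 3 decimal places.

11.860°

At the threshold of sliding, static friction is at its maximum μ_s N and exactly balances the weight component along the incline: mg sin θ = μ_s mg cos θ.
Hence tan θ = μ_s = 0.21, so θ = arctan(0.21) = 11.8598°.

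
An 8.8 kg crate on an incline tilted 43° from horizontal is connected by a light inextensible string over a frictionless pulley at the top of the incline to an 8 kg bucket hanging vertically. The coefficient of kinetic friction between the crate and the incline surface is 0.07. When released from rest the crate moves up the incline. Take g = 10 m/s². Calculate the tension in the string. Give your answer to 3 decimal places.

72.629 N

For the crate on the incline: the weight component along the slope is m₁g sin 43° = 8.8 × 10 × 0.6820 = 60.016 N and the normal force is N = m₁g cos 43° = 64.359 N.
Kinetic friction opposes the crate's motion up the incline: f = μN = 0.07 × 64.359 = 4.505 N acting down the slope.
Newton's second law for the crate (up-slope positive): T − 60.016 − 4.505 = 8.8 a. For the hanging bucket (downward positive): 8 × 10 − T = 8 a.
Adding the two equations eliminates T: 15.479 = 16.8 a, so a = 0.9214 m/s².
Then from the hanging bucket's equation, T = 8 × (10 − 0.9214) = 72.629 N.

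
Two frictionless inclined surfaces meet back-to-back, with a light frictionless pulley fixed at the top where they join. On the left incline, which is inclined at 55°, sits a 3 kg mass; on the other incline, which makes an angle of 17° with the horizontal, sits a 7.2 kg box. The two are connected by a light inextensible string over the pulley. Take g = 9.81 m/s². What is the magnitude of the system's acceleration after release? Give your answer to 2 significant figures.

Resolve each weight along its own incline: the 3 kg mass has component 3 × 9.81 × sin 55° = 24.108 N down its slope, and the 7.2 kg mass has 7.2 × 9.81 × sin 17° = 20.651 N down its slope.
The 3 kg side's 24.108 N exceeds the other side's 20.651 N, so that mass slides down and the 7.2 kg mass slides up. Taking that direction as positive, Newton's second law for the whole system gives 24.108 − 20.651 = (3 + 7.2) a, so a = 3.457 / 10.2 = 0.3389 m/s².

0.34 m/s²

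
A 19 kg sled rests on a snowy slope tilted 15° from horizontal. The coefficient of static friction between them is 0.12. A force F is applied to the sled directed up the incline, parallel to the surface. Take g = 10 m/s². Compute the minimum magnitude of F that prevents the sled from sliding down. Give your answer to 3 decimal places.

27.153 N

The normal force is N = mg cos 15° = 183.526 N. With F at its minimum the sled is on the verge of sliding down, so static friction is at its maximum μ_s N = 0.12 × 183.526 = 22.023 N and acts up the slope.
Equilibrium along the incline: F + μ_s N = mg sin 15°, so F = 49.176 − 22.023 = 27.153 N.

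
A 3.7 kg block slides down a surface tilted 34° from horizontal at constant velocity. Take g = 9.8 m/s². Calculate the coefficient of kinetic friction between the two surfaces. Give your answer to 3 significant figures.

At constant velocity the net force along the incline is zero: mg sin 34° = μ mg cos 34°.
So μ = tan 34° = 0.5592 / 0.8290 = 0.6745.

0.675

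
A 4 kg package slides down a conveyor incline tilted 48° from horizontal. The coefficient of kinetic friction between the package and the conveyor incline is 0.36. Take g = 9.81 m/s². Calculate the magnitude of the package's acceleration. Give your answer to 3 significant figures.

Resolving the weight along the incline: the component pulling the package down the slope is mg sin 48° = 4 × 9.81 × 0.7431 = 29.159 N, and the normal force is N = mg cos 48° = 4 × 9.81 × 0.6691 = 26.255 N.
Kinetic friction acts up the slope with magnitude f = μN = 0.36 × 26.255 = 9.452 N.
Net force along the incline is 29.159 − 9.452 = 19.707 N, so a = 19.707 / 4 = 4.9268 m/s².

4.93 m/s²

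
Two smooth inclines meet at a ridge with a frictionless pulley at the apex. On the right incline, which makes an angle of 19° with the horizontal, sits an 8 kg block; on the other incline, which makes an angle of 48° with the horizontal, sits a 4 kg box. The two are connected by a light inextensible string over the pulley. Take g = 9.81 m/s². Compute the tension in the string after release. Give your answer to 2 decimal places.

Resolve each weight along its own incline: the 8 kg mass has component 8 × 9.81 × sin 19° = 25.551 N down its slope, and the 4 kg mass has 4 × 9.81 × sin 48° = 29.161 N down its slope.
The 4 kg side's 29.161 N exceeds the other side's 25.551 N, so that mass slides down and the 8 kg mass slides up. Taking that direction as positive, Newton's second law for the whole system gives 29.161 − 25.551 = (8 + 4) a, so a = 3.610 / 12 = 0.3008 m/s².
For the 8 kg mass (up-slope positive): T − 25.551 = 8 × 0.3008, so T = 27.957 N.

27.96 N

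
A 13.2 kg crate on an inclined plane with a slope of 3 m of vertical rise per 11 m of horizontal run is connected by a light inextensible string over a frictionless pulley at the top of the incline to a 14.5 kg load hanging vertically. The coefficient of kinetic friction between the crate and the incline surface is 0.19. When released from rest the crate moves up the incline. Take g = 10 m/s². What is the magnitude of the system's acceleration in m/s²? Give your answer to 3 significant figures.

3.11 m/s²

For the crate on the incline: the weight component along the slope is m₁g sin 15.26° = 13.2 × 10 × 0.2631 = 34.729 N and the normal force is N = m₁g cos 15.26° = 127.349 N.
Kinetic friction opposes the crate's motion up the incline: f = μN = 0.19 × 127.349 = 24.196 N acting down the slope.
Newton's second law for the crate (up-slope positive): T − 34.729 − 24.196 = 13.2 a. For the hanging load (downward positive): 14.5 × 10 − T = 14.5 a.
Adding the two equations eliminates T: 86.075 = 27.7 a, so a = 3.1074 m/s².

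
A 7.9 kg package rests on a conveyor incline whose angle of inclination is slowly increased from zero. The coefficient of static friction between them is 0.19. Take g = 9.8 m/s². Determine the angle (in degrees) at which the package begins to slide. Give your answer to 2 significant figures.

At the threshold of sliding, static friction is at its maximum μ_s N and exactly balances the weight component along the incline: mg sin θ = μ_s mg cos θ.
Hence tan θ = μ_s = 0.19, so θ = arctan(0.19) = 10.7580°.

11°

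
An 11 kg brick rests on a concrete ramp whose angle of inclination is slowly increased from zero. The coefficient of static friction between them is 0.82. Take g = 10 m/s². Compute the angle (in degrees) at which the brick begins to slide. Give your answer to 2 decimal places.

At the threshold of sliding, static friction is at its maximum μ_s N and exactly balances the weight component along the incline: mg sin θ = μ_s mg cos θ.
Hence tan θ = μ_s = 0.82, so θ = arctan(0.82) = 39.3518°.

39.35°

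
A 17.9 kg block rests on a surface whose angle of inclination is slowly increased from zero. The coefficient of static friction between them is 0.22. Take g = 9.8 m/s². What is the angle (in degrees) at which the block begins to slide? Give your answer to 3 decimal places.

At the threshold of sliding, static friction is at its maximum μ_s N and exactly balances the weight component along the incline: mg sin θ = μ_s mg cos θ.
Hence tan θ = μ_s = 0.22, so θ = arctan(0.22) = 12.4074°.

12.407°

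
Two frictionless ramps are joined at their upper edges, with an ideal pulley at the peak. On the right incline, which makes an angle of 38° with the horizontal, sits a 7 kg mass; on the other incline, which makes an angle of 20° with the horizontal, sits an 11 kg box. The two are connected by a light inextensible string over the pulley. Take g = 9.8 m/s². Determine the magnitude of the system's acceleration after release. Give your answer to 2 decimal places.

0.30 m/s²

Resolve each weight along its own incline: the 7 kg mass has component 7 × 9.8 × sin 38° = 42.234 N down its slope, and the 11 kg mass has 11 × 9.8 × sin 20° = 36.870 N down its slope.
The 7 kg side's 42.234 N exceeds the other side's 36.870 N, so that mass slides down and the 11 kg mass slides up. Taking that direction as positive, Newton's second law for the whole system gives 42.234 − 36.870 = (7 + 11) a, so a = 5.364 / 18 = 0.2980 m/s².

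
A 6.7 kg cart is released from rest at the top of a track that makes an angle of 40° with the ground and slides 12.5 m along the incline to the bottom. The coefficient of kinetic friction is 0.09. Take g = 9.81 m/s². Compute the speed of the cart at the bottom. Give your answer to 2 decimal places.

11.86 m/s

The weight component along the incline is mg sin 40° = 42.249 N and the normal force is N = mg cos 40° = 50.350 N.
Friction up the slope is f = μN = 0.09 × 50.350 = 4.532 N, so the net downslope force is 42.249 − 4.532 = 37.717 N and a = 37.717 / 6.7 = 5.6294 m/s².
Starting from rest over a distance of 12.5 m, v² = 2aL = 2 × 5.6294 × 12.5 = 140.7350, so v = 11.8632 m/s.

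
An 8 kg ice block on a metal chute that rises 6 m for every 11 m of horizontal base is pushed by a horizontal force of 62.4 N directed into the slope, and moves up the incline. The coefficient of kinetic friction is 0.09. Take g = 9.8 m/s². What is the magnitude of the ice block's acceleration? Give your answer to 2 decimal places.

1.04 m/s²

The horizontal push has components F cos 28.61° = 62.4 × 0.8779 = 54.781 N up the incline and F sin 28.61° = 62.4 × 0.4789 = 29.883 N pressing into the surface.
The normal force is therefore N = mg cos 28.61° + F sin 28.61° = 68.827 + 29.883 = 98.710 N, and kinetic friction down the slope is μN = 0.09 × 98.710 = 8.884 N.
Along the incline: F cos 28.61° − mg sin 28.61° − μN = ma, so 54.781 − 37.546 − 8.884 = 8 a, giving a = 1.0439 m/s².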